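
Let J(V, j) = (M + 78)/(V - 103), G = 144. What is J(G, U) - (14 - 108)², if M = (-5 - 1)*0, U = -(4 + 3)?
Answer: -362198/41 ≈ -8834.1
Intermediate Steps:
U = -7 (U = -1*7 = -7)
M = 0 (M = -6*0 = 0)
J(V, j) = 78/(-103 + V) (J(V, j) = (0 + 78)/(V - 103) = 78/(-103 + V))
J(G, U) - (14 - 108)² = 78/(-103 + 144) - (14 - 108)² = 78/41 - 1*(-94)² = 78*(1/41) - 1*8836 = 78/41 - 8836 = -362198/41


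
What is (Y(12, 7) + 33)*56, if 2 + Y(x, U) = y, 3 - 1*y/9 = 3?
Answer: 1736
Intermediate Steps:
y = 0 (y = 27 - 9*3 = 27 - 27 = 0)
Y(x, U) = -2 (Y(x, U) = -2 + 0 = -2)
(Y(12, 7) + 33)*56 = (-2 + 33)*56 = 31*56 = 1736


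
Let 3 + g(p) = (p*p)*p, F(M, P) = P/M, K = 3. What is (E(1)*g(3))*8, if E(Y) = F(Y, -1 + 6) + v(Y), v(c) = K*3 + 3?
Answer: 3264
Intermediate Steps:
v(c) = 12 (v(c) = 3*3 + 3 = 9 + 3 = 12)
E(Y) = 12 + 5/Y (E(Y) = (-1 + 6)/Y + 12 = 5/Y + 12 = 12 + 5/Y)
g(p) = -3 + p**3 (g(p) = -3 + (p*p)*p = -3 + p**2*p = -3 + p**3)
(E(1)*g(3))*8 = ((12 + 5/1)*(-3 + 3**3))*8 = ((12 + 5*1)*(-3 + 27))*8 = ((12 + 5)*24)*8 = (17*24)*8 = 408*8 = 3264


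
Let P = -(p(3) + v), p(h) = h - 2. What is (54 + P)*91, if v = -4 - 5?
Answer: 5642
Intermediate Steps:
p(h) = -2 + h
v = -9
P = 8 (P = -((-2 + 3) - 9) = -(1 - 9) = -1*(-8) = 8)
(54 + P)*91 = (54 + 8)*91 = 62*91 = 5642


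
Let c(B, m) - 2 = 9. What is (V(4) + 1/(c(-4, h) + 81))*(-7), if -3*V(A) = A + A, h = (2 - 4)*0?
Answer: 5131/276 ≈ 18.591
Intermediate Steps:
h = 0 (h = -2*0 = 0)
c(B, m) = 11 (c(B, m) = 2 + 9 = 11)
V(A) = -2*A/3 (V(A) = -(A + A)/3 = -2*A/3)
(V(4) + 1/(c(-4, h) + 81))*(-7) = (-⅔*4 + 1/(11 + 81))*(-7) = (-8/3 + 1/92)*(-7) = -733/276*(-7) = 5131/276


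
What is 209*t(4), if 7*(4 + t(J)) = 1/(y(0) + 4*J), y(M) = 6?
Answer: -11685/14 ≈ -834.64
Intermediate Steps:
t(J) = -4 + 1/(7*(6 + 4*J))
209*t(4) = 209*((-167 - 112*4)/(14*(3 + 2*4))) = 209*((-167 - 448)/(14*(3 + 8))) = 209*((1/14)*(-615)/11) = 209*((1/14)*(1/11)*(-615)) = 209*(-615/154) = -11685/14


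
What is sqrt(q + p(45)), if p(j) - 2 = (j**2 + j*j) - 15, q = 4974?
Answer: sqrt(9011) ≈ 94.926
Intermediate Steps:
p(j) = -13 + 2*j**2 (p(j) = 2 + ((j**2 + j*j) - 15) = 2 + ((j**2 + j**2) - 15) = 2 + (2*j**2 - 15) = 2 + (-15 + 2*j**2) = -13 + 2*j**2)
sqrt(q + p(45)) = sqrt(4974 + (-13 + 2*45**2)) = sqrt(4974 + (-13 + 2*2025)) = sqrt(4974 + (-13 + 4050)) = sqrt(4974 + 4037) = sqrt(9011)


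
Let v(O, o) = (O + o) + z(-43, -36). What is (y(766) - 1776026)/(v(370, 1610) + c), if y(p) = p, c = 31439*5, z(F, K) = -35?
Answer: -88763/7957 ≈ -11.155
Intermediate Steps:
c = 157195
v(O, o) = -35 + O + o (v(O, o) = (O + o) - 35 = -35 + O + o)
(y(766) - 1776026)/(v(370, 1610) + c) = (766 - 1776026)/((-35 + 370 + 1610) + 157195) = -1775260/(1945 + 157195) = -1775260/159140 = -1775260*1/159140 = -88763/7957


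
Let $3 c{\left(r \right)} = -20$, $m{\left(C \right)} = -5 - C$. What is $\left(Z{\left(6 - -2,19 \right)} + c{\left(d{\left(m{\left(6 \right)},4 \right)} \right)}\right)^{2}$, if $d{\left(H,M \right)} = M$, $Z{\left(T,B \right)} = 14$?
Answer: $\frac{484}{9} \approx 53.778$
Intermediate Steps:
$c{\left(r \right)} = - \frac{20}{3}$ ($c{\left(r \right)} = \frac{1}{3} \left(-20\right) = - \frac{20}{3}$)
$\left(Z{\left(6 - -2,19 \right)} + c{\left(d{\left(m{\left(6 \right)},4 \right)} \right)}\right)^{2} = \left(14 - \frac{20}{3}\right)^{2} = \left(\frac{22}{3}\right)^{2} = \frac{484}{9}$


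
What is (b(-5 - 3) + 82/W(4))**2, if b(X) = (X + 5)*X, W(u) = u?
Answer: 7921/4 ≈ 1980.3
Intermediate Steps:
b(X) = X*(5 + X) (b(X) = (5 + X)*X = X*(5 + X))
(b(-5 - 3) + 82/W(4))**2 = ((-5 - 3)*(5 + (-5 - 3)) + 82/4)**2 = (-8*(5 - 8) + 82*(1/4))**2 = (-8*(-3) + 41/2)**2 = (24 + 41/2)**2 = (89/2)**2 = 7921/4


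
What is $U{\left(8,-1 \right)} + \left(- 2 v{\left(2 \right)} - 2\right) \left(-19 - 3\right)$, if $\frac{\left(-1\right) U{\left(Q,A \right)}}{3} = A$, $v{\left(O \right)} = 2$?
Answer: $135$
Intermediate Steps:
$U{\left(Q,A \right)} = - 3 A$
$U{\left(8,-1 \right)} + \left(- 2 v{\left(2 \right)} - 2\right) \left(-19 - 3\right) = \left(-3\right) \left(-1\right) + \left(\left(-2\right) 2 - 2\right) \left(-19 - 3\right) = 3 + \left(-4 - 2\right) \left(-19 - 3\right) = 3 - -132 = 3 + 132 = 135$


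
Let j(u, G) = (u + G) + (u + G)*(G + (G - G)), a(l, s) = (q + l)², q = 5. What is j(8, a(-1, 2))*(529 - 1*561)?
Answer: -13056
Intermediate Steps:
a(l, s) = (5 + l)²
j(u, G) = G + u + G*(G + u) (j(u, G) = (G + u) + (G + u)*(G + 0) = (G + u) + (G + u)*G = (G + u) + G*(G + u) = G + u + G*(G + u))
j(8, a(-1, 2))*(529 - 1*561) = ((5 - 1)² + 8 + ((5 - 1)²)² + (5 - 1)²*8)*(529 - 1*561) = (4² + 8 + (4²)² + 4²*8)*(529 - 561) = (16 + 8 + 16² + 16*8)*(-32) = (16 + 8 + 256 + 128)*(-32) = 408*(-32) = -13056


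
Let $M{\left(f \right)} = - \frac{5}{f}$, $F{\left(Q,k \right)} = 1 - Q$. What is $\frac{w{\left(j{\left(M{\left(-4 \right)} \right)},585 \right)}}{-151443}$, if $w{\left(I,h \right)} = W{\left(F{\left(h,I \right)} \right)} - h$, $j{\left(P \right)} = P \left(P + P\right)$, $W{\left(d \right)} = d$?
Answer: $\frac{1169}{151443} \approx 0.0077191$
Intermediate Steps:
$j{\left(P \right)} = 2 P^{2}$ ($j{\left(P \right)} = P 2 P = 2 P^{2}$)
$w{\left(I,h \right)} = 1 - 2 h$ ($w{\left(I,h \right)} = \left(1 - h\right) - h = 1 - 2 h$)
$\frac{w{\left(j{\left(M{\left(-4 \right)} \right)},585 \right)}}{-151443} = \frac{1 - 1170}{-151443} = \left(1 - 1170\right) \left(- \frac{1}{151443}\right) = \left(-1169\right) \left(- \frac{1}{151443}\right) = \frac{1169}{151443}$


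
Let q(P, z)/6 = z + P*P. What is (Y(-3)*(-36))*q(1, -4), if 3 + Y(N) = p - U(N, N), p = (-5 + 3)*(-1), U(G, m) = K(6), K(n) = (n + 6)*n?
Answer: -47304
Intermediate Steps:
q(P, z) = 6*z + 6*P² (q(P, z) = 6*(z + P*P) = 6*(z + P²) = 6*z + 6*P²)
K(n) = n*(6 + n) (K(n) = (6 + n)*n = n*(6 + n))
U(G, m) = 72 (U(G, m) = 6*(6 + 6) = 6*12 = 72)
p = 2 (p = -2*(-1) = 2)
Y(N) = -73 (Y(N) = -3 + (2 - 1*72) = -3 + (2 - 72) = -3 - 70 = -73)
(Y(-3)*(-36))*q(1, -4) = (-73*(-36))*(6*(-4) + 6*1²) = 2628*(-24 + 6*1) = 2628*(-24 + 6) = 2628*(-18) = -47304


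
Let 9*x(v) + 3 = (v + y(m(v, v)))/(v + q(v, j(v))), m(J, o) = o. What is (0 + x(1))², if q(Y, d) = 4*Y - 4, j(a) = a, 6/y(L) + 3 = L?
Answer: 25/81 ≈ 0.30864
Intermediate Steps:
y(L) = 6/(-3 + L)
q(Y, d) = -4 + 4*Y
x(v) = -⅓ + (v + 6/(-3 + v))/(9*(-4 + 5*v)) (x(v) = -⅓ + ((v + 6/(-3 + v))/(v + (-4 + 4*v)))/9 = -⅓ + ((v + 6/(-3 + v))/(-4 + 5*v))/9 = -⅓ + (v + 6/(-3 + v))/(9*(-4 + 5*v)))
(0 + x(1))² = (0 + 2*(-15 - 7*1² + 27*1)/(9*(12 - 19*1 + 5*1²)))² = (0 + 2*(-15 - 7*1 + 27)/(9*(12 - 19 + 5*1)))² = (0 + 2*(-15 - 7 + 27)/(9*(12 - 19 + 5)))² = (0 + (2/9)*5/(-2))² = (0 + (2/9)*(-½)*5)² = (0 - 5/9)² = (-5/9)² = 25/81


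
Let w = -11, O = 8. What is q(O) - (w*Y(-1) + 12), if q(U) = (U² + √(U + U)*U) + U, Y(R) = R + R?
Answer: 70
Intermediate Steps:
Y(R) = 2*R
q(U) = U + U² + √2*U^(3/2) (q(U) = (U² + √(2*U)*U) + U = (U² + (√2*√U)*U) + U = (U² + √2*U^(3/2)) + U = U + U² + √2*U^(3/2))
q(O) - (w*Y(-1) + 12) = (8 + 8² + √2*8^(3/2)) - (-22*(-1) + 12) = (8 + 64 + √2*(16*√2)) - (-11*(-2) + 12) = (8 + 64 + 32) - (22 + 12) = 104 - 1*34 = 104 - 34 = 70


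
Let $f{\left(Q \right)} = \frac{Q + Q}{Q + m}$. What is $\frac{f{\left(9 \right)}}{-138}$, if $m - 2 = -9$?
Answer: $- \frac{3}{46} \approx -0.065217$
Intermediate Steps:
$m = -7$ ($m = 2 - 9 = -7$)
$f{\left(Q \right)} = \frac{2 Q}{-7 + Q}$ ($f{\left(Q \right)} = \frac{Q + Q}{Q - 7} = \frac{2 Q}{-7 + Q}$)
$\frac{f{\left(9 \right)}}{-138} = \frac{2 \cdot 9 \frac{1}{-7 + 9}}{-138} = 2 \cdot 9 \cdot \frac{1}{2} \left(- \frac{1}{138}\right) = 9 \left(- \frac{1}{138}\right) = - \frac{3}{46}$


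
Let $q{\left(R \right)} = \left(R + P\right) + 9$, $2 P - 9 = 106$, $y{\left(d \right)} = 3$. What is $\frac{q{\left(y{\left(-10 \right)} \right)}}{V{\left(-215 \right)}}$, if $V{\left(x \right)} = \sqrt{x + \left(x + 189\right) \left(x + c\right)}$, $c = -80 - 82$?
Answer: $\frac{139 \sqrt{9587}}{19174} \approx 0.70981$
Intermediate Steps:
$c = -162$ ($c = -80 - 82 = -162$)
$P = \frac{115}{2}$ ($P = \frac{9}{2} + \frac{1}{2} \cdot 106 = \frac{9}{2} + 53 = \frac{115}{2} \approx 57.5$)
$q{\left(R \right)} = \frac{133}{2} + R$ ($q{\left(R \right)} = \left(R + \frac{115}{2}\right) + 9 = \left(\frac{115}{2} + R\right) + 9 = \frac{133}{2} + R$)
$V{\left(x \right)} = \sqrt{x + \left(-162 + x\right) \left(189 + x\right)}$ ($V{\left(x \right)} = \sqrt{x + \left(x + 189\right) \left(x - 162\right)} = \sqrt{x + \left(189 + x\right) \left(-162 + x\right)} = \sqrt{x + \left(-162 + x\right) \left(189 + x\right)}$)
$\frac{q{\left(y{\left(-10 \right)} \right)}}{V{\left(-215 \right)}} = \frac{\frac{133}{2} + 3}{\sqrt{-30618 + \left(-215\right)^{2} + 28 \left(-215\right)}} = \frac{139}{2 \sqrt{-30618 + 46225 - 6020}} = \frac{139}{2 \sqrt{9587}} = \frac{139 \frac{\sqrt{9587}}{9587}}{2} = \frac{139 \sqrt{9587}}{19174}$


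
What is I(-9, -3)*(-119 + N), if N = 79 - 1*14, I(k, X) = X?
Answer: 162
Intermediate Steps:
N = 65 (N = 79 - 14 = 65)
I(-9, -3)*(-119 + N) = -3*(-119 + 65) = -3*(-54) = 162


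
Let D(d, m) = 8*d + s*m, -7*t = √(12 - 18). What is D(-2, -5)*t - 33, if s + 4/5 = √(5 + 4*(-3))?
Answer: -33 - 5*√42/7 + 12*I*√6/7 ≈ -37.629 + 4.1991*I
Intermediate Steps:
s = -⅘ + I*√7 (s = -⅘ + √(5 + 4*(-3)) = -⅘ + √(5 - 12) = -⅘ + √(-7) = -⅘ + I*√7 ≈ -0.8 + 2.6458*I)
t = -I*√6/7 (t = -√(12 - 18)/7 = -I*√6/7 ≈ -0.34993*I)
D(d, m) = 8*d + m*(-⅘ + I*√7) (D(d, m) = 8*d + (-⅘ + I*√7)*m = 8*d + m*(-⅘ + I*√7))
D(-2, -5)*t - 33 = (8*(-2) - ⅕*(-5)*(4 - 5*I*√7))*(-I*√6/7) - 33 = (-16 + (4 - 5*I*√7))*(-I*√6/7) - 33 = (-12 - 5*I*√7)*(-I*√6/7) - 33 = -I*√6*(-12 - 5*I*√7)/7 - 33 = -33 - I*√6*(-12 - 5*I*√7)/7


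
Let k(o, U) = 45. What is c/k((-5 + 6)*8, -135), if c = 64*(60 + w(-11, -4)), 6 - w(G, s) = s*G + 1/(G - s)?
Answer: 1984/63 ≈ 31.492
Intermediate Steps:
w(G, s) = 6 - 1/(G - s) - G*s (w(G, s) = 6 - (s*G + 1/(G - s)) = 6 - (G*s + 1/(G - s)) = 6 - (1/(G - s) + G*s) = 6 + (-1/(G - s) - G*s) = 6 - 1/(G - s) - G*s)
c = 9920/7 (c = 64*(60 + (-1 - 6*(-4) + 6*(-11) - 11*(-4)**2 - 1*(-4)*(-11)**2)/(-11 - 1*(-4))) = 64*(60 + (-1 + 24 - 66 - 11*16 - 1*(-4)*121)/(-11 + 4)) = 64*(60 + (-1 + 24 - 66 - 176 + 484)/(-7)) = 64*(60 - 1/7*265) = 64*(60 - 265/7) = 64*(155/7) = 9920/7 ≈ 1417.1)
c/k((-5 + 6)*8, -135) = (9920/7)/45 = (9920/7)*(1/45) = 1984/63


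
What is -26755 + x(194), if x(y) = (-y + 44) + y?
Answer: -26711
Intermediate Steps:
x(y) = 44 (x(y) = (44 - y) + y = 44)
-26755 + x(194) = -26755 + 44 = -26711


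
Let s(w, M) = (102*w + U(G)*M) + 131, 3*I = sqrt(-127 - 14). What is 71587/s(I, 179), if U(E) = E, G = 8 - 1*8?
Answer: 9377897/180157 - 2433958*I*sqrt(141)/180157 ≈ 52.054 - 160.42*I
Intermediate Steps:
I = I*sqrt(141)/3 (I = sqrt(-127 - 14)/3 = sqrt(-141)/3 = (I*sqrt(141))/3 = I*sqrt(141)/3 ≈ 3.9581*I)
G = 0 (G = 8 - 8 = 0)
s(w, M) = 131 + 102*w (s(w, M) = (102*w + 0*M) + 131 = (102*w + 0) + 131 = 102*w + 131 = 131 + 102*w)
71587/s(I, 179) = 71587/(131 + 102*(I*sqrt(141)/3)) = 71587/(131 + 34*I*sqrt(141))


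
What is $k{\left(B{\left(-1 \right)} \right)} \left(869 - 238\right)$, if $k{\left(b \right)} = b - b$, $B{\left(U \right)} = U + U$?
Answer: $0$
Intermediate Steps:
$B{\left(U \right)} = 2 U$
$k{\left(b \right)} = 0$
$k{\left(B{\left(-1 \right)} \right)} \left(869 - 238\right) = 0 \left(869 - 238\right) = 0 \cdot 631 = 0$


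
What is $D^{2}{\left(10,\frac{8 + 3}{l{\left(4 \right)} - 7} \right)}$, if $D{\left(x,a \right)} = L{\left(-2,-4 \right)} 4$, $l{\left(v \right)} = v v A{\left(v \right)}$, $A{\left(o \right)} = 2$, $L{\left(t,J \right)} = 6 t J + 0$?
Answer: $36864$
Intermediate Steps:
$L{\left(t,J \right)} = 6 J t$ ($L{\left(t,J \right)} = 6 J t + 0 = 6 J t$)
$l{\left(v \right)} = 2 v^{2}$ ($l{\left(v \right)} = v v 2 = v^{2} \cdot 2 = 2 v^{2}$)
$D{\left(x,a \right)} = 192$ ($D{\left(x,a \right)} = 6 \left(-4\right) \left(-2\right) 4 = 48 \cdot 4 = 192$)
$D^{2}{\left(10,\frac{8 + 3}{l{\left(4 \right)} - 7} \right)} = 192^{2} = 36864$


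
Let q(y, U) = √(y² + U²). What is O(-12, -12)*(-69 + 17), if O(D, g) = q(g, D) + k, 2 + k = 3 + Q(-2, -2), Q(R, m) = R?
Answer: 52 - 624*√2 ≈ -830.47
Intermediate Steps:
q(y, U) = √(U² + y²)
k = -1 (k = -2 + (3 - 2) = -2 + 1 = -1)
O(D, g) = -1 + √(D² + g²) (O(D, g) = √(D² + g²) - 1 = -1 + √(D² + g²))
O(-12, -12)*(-69 + 17) = (-1 + √((-12)² + (-12)²))*(-69 + 17) = (-1 + √(144 + 144))*(-52) = (-1 + √288)*(-52) = (-1 + 12*√2)*(-52) = 52 - 624*√2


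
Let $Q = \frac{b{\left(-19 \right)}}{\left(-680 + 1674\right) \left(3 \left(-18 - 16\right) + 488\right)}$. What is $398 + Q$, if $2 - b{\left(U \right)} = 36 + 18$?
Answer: $\frac{38176545}{95921} \approx 398.0$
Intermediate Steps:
$b{\left(U \right)} = -52$ ($b{\left(U \right)} = 2 - \left(36 + 18\right) = 2 - 54 = -52$)
$Q = - \frac{13}{95921}$ ($Q = - \frac{52}{\left(-680 + 1674\right) \left(3 \left(-18 - 16\right) + 488\right)} = - \frac{52}{994 \left(3 \left(-34\right) + 488\right)} = - \frac{52}{994 \left(-102 + 488\right)} = - \frac{52}{994 \cdot 386} = - \frac{52}{383684} = \left(-52\right) \frac{1}{383684} = - \frac{13}{95921} \approx -0.00013553$)
$398 + Q = 398 - \frac{13}{95921} = \frac{38176545}{95921}$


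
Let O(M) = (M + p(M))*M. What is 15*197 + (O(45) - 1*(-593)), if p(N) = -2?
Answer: 5483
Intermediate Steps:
O(M) = M*(-2 + M) (O(M) = (M - 2)*M = (-2 + M)*M = M*(-2 + M))
15*197 + (O(45) - 1*(-593)) = 15*197 + (45*(-2 + 45) - 1*(-593)) = 2955 + (45*43 + 593) = 2955 + (1935 + 593) = 2955 + 2528 = 5483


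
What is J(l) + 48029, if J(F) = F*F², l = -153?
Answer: -3533548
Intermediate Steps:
J(F) = F³
J(l) + 48029 = (-153)³ + 48029 = -3581577 + 48029 = -3533548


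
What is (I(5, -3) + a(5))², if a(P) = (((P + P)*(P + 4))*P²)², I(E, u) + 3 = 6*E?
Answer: 25629179625729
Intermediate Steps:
I(E, u) = -3 + 6*E
a(P) = 4*P⁶*(4 + P)² (a(P) = (((2*P)*(4 + P))*P²)² = ((2*P*(4 + P))*P²)² = (2*P³*(4 + P))² = 4*P⁶*(4 + P)²)
(I(5, -3) + a(5))² = ((-3 + 6*5) + 4*5⁶*(4 + 5)²)² = ((-3 + 30) + 4*15625*9²)² = (27 + 4*15625*81)² = (27 + 5062500)² = 5062527² = 25629179625729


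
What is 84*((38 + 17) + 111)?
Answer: 13944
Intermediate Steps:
84*((38 + 17) + 111) = 84*(55 + 111) = 84*166 = 13944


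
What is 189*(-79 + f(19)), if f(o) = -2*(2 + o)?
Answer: -22869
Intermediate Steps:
f(o) = -4 - 2*o
189*(-79 + f(19)) = 189*(-79 + (-4 - 2*19)) = 189*(-79 + (-4 - 38)) = 189*(-79 - 42) = 189*(-121) = -22869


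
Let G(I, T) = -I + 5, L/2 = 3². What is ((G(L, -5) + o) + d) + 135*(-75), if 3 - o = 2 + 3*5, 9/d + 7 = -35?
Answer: -142131/14 ≈ -10152.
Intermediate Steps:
d = -3/14 (d = 9/(-7 - 35) = 9/(-42) = 9*(-1/42) = -3/14 ≈ -0.21429)
L = 18 (L = 2*3² = 2*9 = 18)
G(I, T) = 5 - I
o = -14 (o = 3 - (2 + 3*5) = 3 - (2 + 15) = 3 - 1*17 = 3 - 17 = -14)
((G(L, -5) + o) + d) + 135*(-75) = (((5 - 1*18) - 14) - 3/14) + 135*(-75) = (((5 - 18) - 14) - 3/14) - 10125 = ((-13 - 14) - 3/14) - 10125 = (-27 - 3/14) - 10125 = -381/14 - 10125 = -142131/14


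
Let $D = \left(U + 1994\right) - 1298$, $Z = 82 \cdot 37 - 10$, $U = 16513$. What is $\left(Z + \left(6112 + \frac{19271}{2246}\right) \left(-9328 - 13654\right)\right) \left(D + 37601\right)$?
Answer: $- \frac{8657861436798210}{1123} \approx -7.7096 \cdot 10^{12}$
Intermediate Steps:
$Z = 3024$ ($Z = 3034 - 10 = 3024$)
$D = 17209$ ($D = \left(16513 + 1994\right) - 1298 = 18507 - 1298 = 17209$)
$\left(Z + \left(6112 + \frac{19271}{2246}\right) \left(-9328 - 13654\right)\right) \left(D + 37601\right) = \left(3024 + \left(6112 + \frac{19271}{2246}\right) \left(-9328 - 13654\right)\right) \left(17209 + 37601\right) = \left(3024 + \left(6112 + 19271 \cdot \frac{1}{2246}\right) \left(-22982\right)\right) 54810 = \left(3024 + \left(6112 + \frac{19271}{2246}\right) \left(-22982\right)\right) 54810 = \left(3024 + \frac{13746823}{2246} \left(-22982\right)\right) 54810 = \left(3024 - \frac{157964743093}{1123}\right) 54810 = \left(- \frac{157961347141}{1123}\right) 54810 = - \frac{8657861436798210}{1123}$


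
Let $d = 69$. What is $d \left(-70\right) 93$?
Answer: $-449190$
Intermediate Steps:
$d \left(-70\right) 93 = 69 \left(-70\right) 93 = \left(-4830\right) 93 = -449190$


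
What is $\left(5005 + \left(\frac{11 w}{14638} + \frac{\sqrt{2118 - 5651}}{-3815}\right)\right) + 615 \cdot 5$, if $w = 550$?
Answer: $\frac{59140545}{7319} - \frac{i \sqrt{3533}}{3815} \approx 8080.4 - 0.01558 i$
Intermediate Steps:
$\left(5005 + \left(\frac{11 w}{14638} + \frac{\sqrt{2118 - 5651}}{-3815}\right)\right) + 615 \cdot 5 = \left(5005 + \left(\frac{11 \cdot 550}{14638} + \frac{\sqrt{2118 - 5651}}{-3815}\right)\right) + 615 \cdot 5 = \left(5005 + \left(6050 \cdot \frac{1}{14638} + \sqrt{-3533} \left(- \frac{1}{3815}\right)\right)\right) + 3075 = \left(5005 + \left(\frac{3025}{7319} + i \sqrt{3533} \left(- \frac{1}{3815}\right)\right)\right) + 3075 = \left(5005 + \left(\frac{3025}{7319} - \frac{i \sqrt{3533}}{3815}\right)\right) + 3075 = \left(\frac{36634620}{7319} - \frac{i \sqrt{3533}}{3815}\right) + 3075 = \frac{59140545}{7319} - \frac{i \sqrt{3533}}{3815}$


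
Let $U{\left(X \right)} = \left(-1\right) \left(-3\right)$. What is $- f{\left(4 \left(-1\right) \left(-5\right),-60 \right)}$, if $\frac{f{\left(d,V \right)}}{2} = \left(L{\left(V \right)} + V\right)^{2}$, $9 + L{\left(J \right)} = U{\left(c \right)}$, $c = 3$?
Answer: $-8712$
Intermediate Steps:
$U{\left(X \right)} = 3$
$L{\left(J \right)} = -6$ ($L{\left(J \right)} = -9 + 3 = -6$)
$f{\left(d,V \right)} = 2 \left(-6 + V\right)^{2}$
$- f{\left(4 \left(-1\right) \left(-5\right),-60 \right)} = - 2 \left(-6 - 60\right)^{2} = - 2 \left(-66\right)^{2} = - 2 \cdot 4356 = \left(-1\right) 8712 = -8712$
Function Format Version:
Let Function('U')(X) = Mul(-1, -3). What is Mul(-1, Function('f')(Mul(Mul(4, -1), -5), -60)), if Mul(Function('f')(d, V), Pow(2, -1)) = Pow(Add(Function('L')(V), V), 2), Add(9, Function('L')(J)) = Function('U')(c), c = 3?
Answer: -8712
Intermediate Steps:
Function('U')(X) = 3
Function('L')(J) = -6 (Function('L')(J) = Add(-9, 3) = -6)
Function('f')(d, V) = Mul(2, Pow(Add(-6, V), 2))
Mul(-1, Function('f')(Mul(Mul(4, -1), -5), -60)) = Mul(-1, Mul(2, Pow(Add(-6, -60), 2))) = Mul(-1, Mul(2, Pow(-66, 2))) = Mul(-1, Mul(2, 4356)) = Mul(-1, 8712) = -8712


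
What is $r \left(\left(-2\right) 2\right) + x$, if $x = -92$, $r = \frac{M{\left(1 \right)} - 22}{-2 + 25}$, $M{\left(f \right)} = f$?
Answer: $- \frac{2032}{23} \approx -88.348$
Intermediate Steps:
$r = - \frac{21}{23}$ ($r = \frac{1 - 22}{-2 + 25} = - \frac{21}{23} \approx -0.91304$)
$r \left(\left(-2\right) 2\right) + x = - \frac{21 \left(\left(-2\right) 2\right)}{23} - 92 = \left(- \frac{21}{23}\right) \left(-4\right) - 92 = \frac{84}{23} - 92 = - \frac{2032}{23}$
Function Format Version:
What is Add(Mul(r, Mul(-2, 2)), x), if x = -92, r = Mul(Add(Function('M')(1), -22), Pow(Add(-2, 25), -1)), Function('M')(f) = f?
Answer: Rational(-2032, 23) ≈ -88.348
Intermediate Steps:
r = Rational(-21, 23) (r = Mul(Add(1, -22), Pow(Add(-2, 25), -1)) = Mul(-21, Pow(23, -1)) = Mul(-21, Rational(1, 23)) = Rational(-21, 23) ≈ -0.91304)
Add(Mul(r, Mul(-2, 2)), x) = Add(Mul(Rational(-21, 23), Mul(-2, 2)), -92) = Add(Mul(Rational(-21, 23), -4), -92) = Add(Rational(84, 23), -92) = Rational(-2032, 23)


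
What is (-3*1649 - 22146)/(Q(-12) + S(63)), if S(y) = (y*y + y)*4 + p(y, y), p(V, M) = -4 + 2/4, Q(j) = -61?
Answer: -18062/10709 ≈ -1.6866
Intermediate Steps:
p(V, M) = -7/2 (p(V, M) = -4 + 2*(¼) = -4 + ½ = -7/2)
S(y) = -7/2 + 4*y + 4*y² (S(y) = (y*y + y)*4 - 7/2 = (y² + y)*4 - 7/2 = (y + y²)*4 - 7/2 = (4*y + 4*y²) - 7/2 = -7/2 + 4*y + 4*y²)
(-3*1649 - 22146)/(Q(-12) + S(63)) = (-3*1649 - 22146)/(-61 + (-7/2 + 4*63 + 4*63²)) = (-4947 - 22146)/(-61 + (-7/2 + 252 + 4*3969)) = -27093/(-61 + (-7/2 + 252 + 15876)) = -27093/(-61 + 32249/2) = -27093/32127/2 = -27093*2/32127 = -18062/10709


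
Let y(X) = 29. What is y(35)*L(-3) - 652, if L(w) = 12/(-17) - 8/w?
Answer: -30352/51 ≈ -595.14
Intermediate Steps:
L(w) = -12/17 - 8/w (L(w) = 12*(-1/17) - 8/w = -12/17 - 8/w)
y(35)*L(-3) - 652 = 29*(-12/17 - 8/(-3)) - 652 = 29*(-12/17 - 8*(-⅓)) - 652 = 29*(-12/17 + 8/3) - 652 = 29*(100/51) - 652 = 2900/51 - 652 = -30352/51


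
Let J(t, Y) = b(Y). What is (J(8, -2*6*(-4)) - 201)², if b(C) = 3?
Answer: 39204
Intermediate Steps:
J(t, Y) = 3
(J(8, -2*6*(-4)) - 201)² = (3 - 201)² = (-198)² = 39204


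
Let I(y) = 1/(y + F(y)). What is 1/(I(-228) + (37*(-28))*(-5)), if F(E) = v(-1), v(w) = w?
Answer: 229/1186219 ≈ 0.00019305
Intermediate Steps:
F(E) = -1
I(y) = 1/(-1 + y) (I(y) = 1/(y - 1) = 1/(-1 + y))
1/(I(-228) + (37*(-28))*(-5)) = 1/(1/(-1 - 228) + (37*(-28))*(-5)) = 1/(1/(-229) - 1036*(-5)) = 1/(-1/229 + 5180) = 1/(1186219/229) = 229/1186219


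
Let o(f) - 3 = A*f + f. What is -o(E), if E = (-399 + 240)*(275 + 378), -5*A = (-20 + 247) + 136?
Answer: -37170081/5 ≈ -7.4340e+6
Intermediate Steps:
A = -363/5 (A = -((-20 + 247) + 136)/5 = -(227 + 136)/5 = -1/5*363 = -363/5 ≈ -72.600)
E = -103827 (E = -159*653 = -103827)
o(f) = 3 - 358*f/5 (o(f) = 3 + (-363*f/5 + f) = 3 - 358*f/5)
-o(E) = -(3 - 358/5*(-103827)) = -(3 + 37170066/5) = -1*37170081/5 = -37170081/5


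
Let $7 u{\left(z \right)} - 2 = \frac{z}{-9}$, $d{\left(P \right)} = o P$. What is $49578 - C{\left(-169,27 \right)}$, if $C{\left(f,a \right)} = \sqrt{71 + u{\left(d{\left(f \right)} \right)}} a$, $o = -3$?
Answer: $49578 - \frac{36 \sqrt{1743}}{7} \approx 49363.0$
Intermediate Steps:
$d{\left(P \right)} = - 3 P$
$u{\left(z \right)} = \frac{2}{7} - \frac{z}{63}$ ($u{\left(z \right)} = \frac{2}{7} + \frac{z \frac{1}{-9}}{7} = \frac{2}{7} + \frac{z \left(- \frac{1}{9}\right)}{7} = \frac{2}{7} + \frac{\left(- \frac{1}{9}\right) z}{7} = \frac{2}{7} - \frac{z}{63}$)
$C{\left(f,a \right)} = a \sqrt{\frac{499}{7} + \frac{f}{21}}$ ($C{\left(f,a \right)} = \sqrt{71 - \left(- \frac{2}{7} + \frac{\left(-3\right) f}{63}\right)} a = \sqrt{71 + \left(\frac{2}{7} + \frac{f}{21}\right)} a = \sqrt{\frac{499}{7} + \frac{f}{21}} a = a \sqrt{\frac{499}{7} + \frac{f}{21}}$)
$49578 - C{\left(-169,27 \right)} = 49578 - \frac{1}{21} \cdot 27 \sqrt{31437 + 21 \left(-169\right)} = 49578 - \frac{1}{21} \cdot 27 \sqrt{31437 - 3549} = 49578 - \frac{1}{21} \cdot 27 \sqrt{27888} = 49578 - \frac{1}{21} \cdot 27 \cdot 4 \sqrt{1743} = 49578 - \frac{36 \sqrt{1743}}{7}$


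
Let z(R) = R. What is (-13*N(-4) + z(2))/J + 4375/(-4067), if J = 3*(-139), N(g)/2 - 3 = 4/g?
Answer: -231575/242277 ≈ -0.95583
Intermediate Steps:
N(g) = 6 + 8/g (N(g) = 6 + 2*(4/g) = 6 + 8/g)
J = -417
(-13*N(-4) + z(2))/J + 4375/(-4067) = (-13*(6 + 8/(-4)) + 2)/(-417) + 4375/(-4067) = (-13*(6 + 8*(-¼)) + 2)*(-1/417) + 4375*(-1/4067) = (-13*(6 - 2) + 2)*(-1/417) - 625/581 = (-13*4 + 2)*(-1/417) - 625/581 = (-52 + 2)*(-1/417) - 625/581 = -50*(-1/417) - 625/581 = 50/417 - 625/581 = -231575/242277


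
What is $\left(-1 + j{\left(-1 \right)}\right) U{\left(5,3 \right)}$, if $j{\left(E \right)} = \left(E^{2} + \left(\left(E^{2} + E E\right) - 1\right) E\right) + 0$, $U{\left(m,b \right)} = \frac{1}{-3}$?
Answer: $\frac{1}{3} \approx 0.33333$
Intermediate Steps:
$U{\left(m,b \right)} = - \frac{1}{3}$
$j{\left(E \right)} = E^{2} + E \left(-1 + 2 E^{2}\right)$ ($j{\left(E \right)} = \left(E^{2} + \left(\left(E^{2} + E^{2}\right) - 1\right) E\right) + 0 = \left(E^{2} + \left(2 E^{2} - 1\right) E\right) + 0 = \left(E^{2} + \left(-1 + 2 E^{2}\right) E\right) + 0 = \left(E^{2} + E \left(-1 + 2 E^{2}\right)\right) + 0 = E^{2} + E \left(-1 + 2 E^{2}\right)$)
$\left(-1 + j{\left(-1 \right)}\right) U{\left(5,3 \right)} = \left(-1 - \left(-1 - 1 + 2 \left(-1\right)^{2}\right)\right) \left(- \frac{1}{3}\right) = \left(-1 - \left(-1 - 1 + 2 \cdot 1\right)\right) \left(- \frac{1}{3}\right) = \left(-1 - \left(-1 - 1 + 2\right)\right) \left(- \frac{1}{3}\right) = \left(-1 - 0\right) \left(- \frac{1}{3}\right) = \left(-1 + 0\right) \left(- \frac{1}{3}\right) = \left(-1\right) \left(- \frac{1}{3}\right) = \frac{1}{3}$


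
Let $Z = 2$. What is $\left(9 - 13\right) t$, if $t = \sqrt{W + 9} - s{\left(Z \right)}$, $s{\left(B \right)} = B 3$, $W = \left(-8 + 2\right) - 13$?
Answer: $24 - 4 i \sqrt{10} \approx 24.0 - 12.649 i$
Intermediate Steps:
$W = -19$ ($W = -6 - 13 = -19$)
$s{\left(B \right)} = 3 B$
$t = -6 + i \sqrt{10}$ ($t = \sqrt{-19 + 9} - 3 \cdot 2 = \sqrt{-10} - 6 = i \sqrt{10} - 6 = -6 + i \sqrt{10} \approx -6.0 + 3.1623 i$)
$\left(9 - 13\right) t = \left(9 - 13\right) \left(-6 + i \sqrt{10}\right) = - 4 \left(-6 + i \sqrt{10}\right) = 24 - 4 i \sqrt{10}$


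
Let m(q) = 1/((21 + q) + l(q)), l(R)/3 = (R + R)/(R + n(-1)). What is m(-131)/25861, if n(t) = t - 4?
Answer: -68/183276907 ≈ -3.7102e-7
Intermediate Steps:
n(t) = -4 + t
l(R) = 6*R/(-5 + R) (l(R) = 3*((R + R)/(R + (-4 - 1))) = 3*((2*R)/(R - 5)) = 3*((2*R)/(-5 + R)) = 3*(2*R/(-5 + R)) = 6*R/(-5 + R))
m(q) = 1/(21 + q + 6*q/(-5 + q)) (m(q) = 1/((21 + q) + 6*q/(-5 + q)) = 1/(21 + q + 6*q/(-5 + q)))
m(-131)/25861 = ((-5 - 131)/(-105 + (-131)**2 + 22*(-131)))/25861 = (-136/(-105 + 17161 - 2882))*(1/25861) = (-136/14174)*(1/25861) = ((1/14174)*(-136))*(1/25861) = -68/7087*1/25861 = -68/183276907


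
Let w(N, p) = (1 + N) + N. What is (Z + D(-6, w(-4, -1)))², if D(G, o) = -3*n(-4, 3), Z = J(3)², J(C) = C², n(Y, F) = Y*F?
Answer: 13689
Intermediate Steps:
n(Y, F) = F*Y
w(N, p) = 1 + 2*N
Z = 81 (Z = (3²)² = 9² = 81)
D(G, o) = 36 (D(G, o) = -9*(-4) = -3*(-12) = 36)
(Z + D(-6, w(-4, -1)))² = (81 + 36)² = 117² = 13689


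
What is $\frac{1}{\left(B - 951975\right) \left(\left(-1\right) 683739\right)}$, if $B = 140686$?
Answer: $\frac{1}{554709929571} \approx 1.8027 \cdot 10^{-12}$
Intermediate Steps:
$\frac{1}{\left(B - 951975\right) \left(\left(-1\right) 683739\right)} = \frac{1}{\left(140686 - 951975\right) \left(\left(-1\right) 683739\right)} = \frac{1}{\left(-811289\right) \left(-683739\right)} = \left(- \frac{1}{811289}\right) \left(- \frac{1}{683739}\right) = \frac{1}{554709929571}$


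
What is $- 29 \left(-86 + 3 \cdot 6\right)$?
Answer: $1972$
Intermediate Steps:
$- 29 \left(-86 + 3 \cdot 6\right) = - 29 \left(-86 + 18\right) = \left(-29\right) \left(-68\right) = 1972$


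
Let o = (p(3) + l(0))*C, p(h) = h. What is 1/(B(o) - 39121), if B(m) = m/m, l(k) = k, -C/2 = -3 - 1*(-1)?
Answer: -1/39120 ≈ -2.5562e-5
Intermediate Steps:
C = 4 (C = -2*(-3 - 1*(-1)) = -2*(-3 + 1) = -2*(-2) = 4)
o = 12 (o = (3 + 0)*4 = 3*4 = 12)
B(m) = 1
1/(B(o) - 39121) = 1/(1 - 39121) = 1/(-39120) = -1/39120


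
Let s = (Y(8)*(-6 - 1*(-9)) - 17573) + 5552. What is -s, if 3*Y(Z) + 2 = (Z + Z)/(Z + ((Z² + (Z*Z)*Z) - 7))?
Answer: 6937255/577 ≈ 12023.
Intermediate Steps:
Y(Z) = -⅔ + 2*Z/(3*(-7 + Z + Z² + Z³)) (Y(Z) = -⅔ + ((Z + Z)/(Z + ((Z² + (Z*Z)*Z) - 7)))/3 = -⅔ + ((2*Z)/(Z + ((Z² + Z²*Z) - 7)))/3 = -⅔ + ((2*Z)/(Z + ((Z² + Z³) - 7)))/3 = -⅔ + ((2*Z)/(Z + (-7 + Z² + Z³)))/3 = -⅔ + ((2*Z)/(-7 + Z + Z² + Z³))/3 = -⅔ + (2*Z/(-7 + Z + Z² + Z³))/3 = -⅔ + 2*Z/(3*(-7 + Z + Z² + Z³)))
s = -6937255/577 (s = ((2*(7 - 1*8² - 1*8³)/(3*(-7 + 8 + 8² + 8³)))*(-6 - 1*(-9)) - 17573) + 5552 = ((2*(7 - 1*64 - 1*512)/(3*(-7 + 8 + 64 + 512)))*(-6 + 9) - 17573) + 5552 = (((⅔)*(7 - 64 - 512)/577)*3 - 17573) + 5552 = (((⅔)*(1/577)*(-569))*3 - 17573) + 5552 = (-1138/1731*3 - 17573) + 5552 = (-1138/577 - 17573) + 5552 = -10140759/577 + 5552 = -6937255/577 ≈ -12023.)
-s = -1*(-6937255/577) = 6937255/577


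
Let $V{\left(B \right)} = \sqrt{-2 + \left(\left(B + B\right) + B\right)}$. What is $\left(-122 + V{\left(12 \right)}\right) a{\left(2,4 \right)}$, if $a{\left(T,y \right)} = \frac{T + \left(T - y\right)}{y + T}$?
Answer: $0$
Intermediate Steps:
$V{\left(B \right)} = \sqrt{-2 + 3 B}$ ($V{\left(B \right)} = \sqrt{-2 + \left(2 B + B\right)} = \sqrt{-2 + 3 B}$)
$a{\left(T,y \right)} = \frac{- y + 2 T}{T + y}$
$\left(-122 + V{\left(12 \right)}\right) a{\left(2,4 \right)} = \left(-122 + \sqrt{-2 + 3 \cdot 12}\right) \frac{\left(-1\right) 4 + 2 \cdot 2}{2 + 4} = \left(-122 + \sqrt{-2 + 36}\right) \frac{-4 + 4}{6} = \left(-122 + \sqrt{34}\right) \frac{1}{6} \cdot 0 = \left(-122 + \sqrt{34}\right) 0 = 0$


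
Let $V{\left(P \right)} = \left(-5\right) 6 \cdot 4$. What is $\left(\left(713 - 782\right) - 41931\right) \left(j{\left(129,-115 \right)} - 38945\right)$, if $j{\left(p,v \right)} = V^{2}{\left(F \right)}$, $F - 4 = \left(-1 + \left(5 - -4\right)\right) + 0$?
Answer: $1030890000$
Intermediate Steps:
$F = 12$ ($F = 4 + \left(\left(-1 + \left(5 - -4\right)\right) + 0\right) = 4 + \left(\left(-1 + \left(5 + 4\right)\right) + 0\right) = 4 + \left(\left(-1 + 9\right) + 0\right) = 4 + \left(8 + 0\right) = 4 + 8 = 12$)
$V{\left(P \right)} = -120$ ($V{\left(P \right)} = \left(-30\right) 4 = -120$)
$j{\left(p,v \right)} = 14400$ ($j{\left(p,v \right)} = \left(-120\right)^{2} = 14400$)
$\left(\left(713 - 782\right) - 41931\right) \left(j{\left(129,-115 \right)} - 38945\right) = \left(\left(713 - 782\right) - 41931\right) \left(14400 - 38945\right) = \left(\left(713 - 782\right) - 41931\right) \left(-24545\right) = \left(-69 - 41931\right) \left(-24545\right) = \left(-42000\right) \left(-24545\right) = 1030890000$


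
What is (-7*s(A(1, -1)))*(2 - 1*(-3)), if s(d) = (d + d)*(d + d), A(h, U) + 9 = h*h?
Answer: -8960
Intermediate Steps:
A(h, U) = -9 + h² (A(h, U) = -9 + h*h = -9 + h²)
s(d) = 4*d² (s(d) = (2*d)*(2*d) = 4*d²)
(-7*s(A(1, -1)))*(2 - 1*(-3)) = (-28*(-9 + 1²)²)*(2 - 1*(-3)) = (-28*(-9 + 1)²)*(2 + 3) = -28*(-8)²*5 = -28*64*5 = -7*256*5 = -1792*5 = -8960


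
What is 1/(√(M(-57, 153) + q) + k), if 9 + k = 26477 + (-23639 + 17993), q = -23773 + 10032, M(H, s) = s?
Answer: 10411/216784636 - I*√3397/216784636 ≈ 4.8025e-5 - 2.6886e-7*I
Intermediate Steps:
q = -13741
k = 20822 (k = -9 + (26477 + (-23639 + 17993)) = -9 + (26477 - 5646) = -9 + 20831 = 20822)
1/(√(M(-57, 153) + q) + k) = 1/(√(153 - 13741) + 20822) = 1/(√(-13588) + 20822) = 1/(2*I*√3397 + 20822) = 1/(20822 + 2*I*√3397)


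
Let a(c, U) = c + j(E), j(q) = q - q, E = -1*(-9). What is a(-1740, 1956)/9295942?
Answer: -870/4647971 ≈ -0.00018718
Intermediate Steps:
E = 9
j(q) = 0
a(c, U) = c (a(c, U) = c + 0 = c)
a(-1740, 1956)/9295942 = -1740/9295942 = -1740*1/9295942 = -870/4647971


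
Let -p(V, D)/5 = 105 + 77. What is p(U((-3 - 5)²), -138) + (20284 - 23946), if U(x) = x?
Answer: -4572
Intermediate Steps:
p(V, D) = -910 (p(V, D) = -5*(105 + 77) = -5*182 = -910)
p(U((-3 - 5)²), -138) + (20284 - 23946) = -910 + (20284 - 23946) = -910 - 3662 = -4572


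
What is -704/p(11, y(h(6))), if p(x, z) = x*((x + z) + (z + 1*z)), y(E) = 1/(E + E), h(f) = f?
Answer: -256/45 ≈ -5.6889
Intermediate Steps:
y(E) = 1/(2*E)
p(x, z) = x*(x + 3*z) (p(x, z) = x*((x + z) + (z + z)) = x*((x + z) + 2*z) = x*(x + 3*z))
-704/p(11, y(h(6))) = -704*1/(11*(11 + 3*((½)/6))) = -704*1/(11*(11 + 3*((½)*(⅙)))) = -704*1/(11*(11 + 3*(1/12))) = -704*1/(11*(11 + ¼)) = -704/(11*(45/4)) = -704/495/4 = -704*4/495 = -256/45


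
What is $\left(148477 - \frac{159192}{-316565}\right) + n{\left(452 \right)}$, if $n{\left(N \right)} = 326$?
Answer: $\frac{47105980887}{316565} \approx 1.488 \cdot 10^{5}$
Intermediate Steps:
$\left(148477 - \frac{159192}{-316565}\right) + n{\left(452 \right)} = \left(148477 - \frac{159192}{-316565}\right) + 326 = \left(148477 - - \frac{159192}{316565}\right) + 326 = \left(148477 + \frac{159192}{316565}\right) + 326 = \frac{47002780697}{316565} + 326 = \frac{47105980887}{316565}$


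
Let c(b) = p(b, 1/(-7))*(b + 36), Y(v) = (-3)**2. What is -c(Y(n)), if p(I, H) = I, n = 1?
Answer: -405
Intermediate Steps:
Y(v) = 9
c(b) = b*(36 + b) (c(b) = b*(b + 36) = b*(36 + b))
-c(Y(n)) = -9*(36 + 9) = -9*45 = -1*405 = -405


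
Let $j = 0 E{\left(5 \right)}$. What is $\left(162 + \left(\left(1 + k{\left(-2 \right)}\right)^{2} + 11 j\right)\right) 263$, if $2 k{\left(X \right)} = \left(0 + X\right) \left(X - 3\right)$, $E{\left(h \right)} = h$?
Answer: $52074$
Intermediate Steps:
$k{\left(X \right)} = \frac{X \left(-3 + X\right)}{2}$ ($k{\left(X \right)} = \frac{\left(0 + X\right) \left(X - 3\right)}{2} = \frac{X \left(-3 + X\right)}{2}$)
$j = 0$ ($j = 0 \cdot 5 = 0$)
$\left(162 + \left(\left(1 + k{\left(-2 \right)}\right)^{2} + 11 j\right)\right) 263 = \left(162 + \left(\left(1 + \frac{1}{2} \left(-2\right) \left(-3 - 2\right)\right)^{2} + 11 \cdot 0\right)\right) 263 = \left(162 + \left(\left(1 + \frac{1}{2} \left(-2\right) \left(-5\right)\right)^{2} + 0\right)\right) 263 = \left(162 + \left(\left(1 + 5\right)^{2} + 0\right)\right) 263 = \left(162 + \left(6^{2} + 0\right)\right) 263 = \left(162 + \left(36 + 0\right)\right) 263 = \left(162 + 36\right) 263 = 198 \cdot 263 = 52074$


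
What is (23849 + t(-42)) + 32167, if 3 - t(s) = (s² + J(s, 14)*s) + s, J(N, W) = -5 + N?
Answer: 52323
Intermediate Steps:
t(s) = 3 - s - s² - s*(-5 + s) (t(s) = 3 - ((s² + (-5 + s)*s) + s) = 3 - ((s² + s*(-5 + s)) + s) = 3 - (s + s² + s*(-5 + s)) = 3 + (-s - s² - s*(-5 + s)) = 3 - s - s² - s*(-5 + s))
(23849 + t(-42)) + 32167 = (23849 + (3 - 2*(-42)² + 4*(-42))) + 32167 = (23849 + (3 - 2*1764 - 168)) + 32167 = (23849 + (3 - 3528 - 168)) + 32167 = (23849 - 3693) + 32167 = 20156 + 32167 = 52323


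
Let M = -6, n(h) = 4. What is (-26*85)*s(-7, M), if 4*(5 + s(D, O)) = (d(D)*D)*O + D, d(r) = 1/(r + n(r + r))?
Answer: 45305/2 ≈ 22653.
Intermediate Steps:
d(r) = 1/(4 + r) (d(r) = 1/(r + 4) = 1/(4 + r))
s(D, O) = -5 + D/4 + D*O/(4*(4 + D)) (s(D, O) = -5 + ((D/(4 + D))*O + D)/4 = -5 + (D*O/(4 + D) + D)/4 = -5 + (D + D*O/(4 + D))/4 = -5 + (D/4 + D*O/(4*(4 + D))) = -5 + D/4 + D*O/(4*(4 + D)))
(-26*85)*s(-7, M) = (-26*85)*((-7*(-6) + (-20 - 7)*(4 - 7))/(4*(4 - 7))) = -1105*(42 - 27*(-3))/(2*(-3)) = -1105*(-1)*(42 + 81)/(2*3) = -1105*(-1)*123/(2*3) = -2210*(-41/4) = 45305/2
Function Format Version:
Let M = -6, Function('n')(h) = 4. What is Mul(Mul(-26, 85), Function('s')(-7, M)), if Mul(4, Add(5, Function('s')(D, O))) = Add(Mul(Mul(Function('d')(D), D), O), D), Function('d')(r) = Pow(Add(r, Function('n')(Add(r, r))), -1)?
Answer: Rational(45305, 2) ≈ 22653.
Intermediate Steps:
Function('d')(r) = Pow(Add(4, r), -1) (Function('d')(r) = Pow(Add(r, 4), -1) = Pow(Add(4, r), -1))
Function('s')(D, O) = Add(-5, Mul(Rational(1, 4), D), Mul(Rational(1, 4), D, O, Pow(Add(4, D), -1))) (Function('s')(D, O) = Add(-5, Mul(Rational(1, 4), Add(Mul(Mul(Pow(Add(4, D), -1), D), O), D))) = Add(-5, Mul(Rational(1, 4), Add(Mul(Mul(D, Pow(Add(4, D), -1)), O), D))) = Add(-5, Mul(Rational(1, 4), Add(Mul(D, O, Pow(Add(4, D), -1)), D))) = Add(-5, Mul(Rational(1, 4), Add(D, Mul(D, O, Pow(Add(4, D), -1))))) = Add(-5, Add(Mul(Rational(1, 4), D), Mul(Rational(1, 4), D, O, Pow(Add(4, D), -1)))) = Add(-5, Mul(Rational(1, 4), D), Mul(Rational(1, 4), D, O, Pow(Add(4, D), -1))))
Mul(Mul(-26, 85), Function('s')(-7, M)) = Mul(Mul(-26, 85), Mul(Rational(1, 4), Pow(Add(4, -7), -1), Add(Mul(-7, -6), Mul(Add(-20, -7), Add(4, -7))))) = Mul(-2210, Mul(Rational(1, 4), Pow(-3, -1), Add(42, Mul(-27, -3)))) = Mul(-2210, Mul(Rational(1, 4), Rational(-1, 3), Add(42, 81))) = Mul(-2210, Mul(Rational(1, 4), Rational(-1, 3), 123)) = Mul(-2210, Rational(-41, 4)) = Rational(45305, 2)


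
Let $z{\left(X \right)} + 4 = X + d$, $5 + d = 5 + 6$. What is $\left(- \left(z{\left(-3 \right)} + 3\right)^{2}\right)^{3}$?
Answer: $-64$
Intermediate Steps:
$d = 6$ ($d = -5 + \left(5 + 6\right) = -5 + 11 = 6$)
$z{\left(X \right)} = 2 + X$ ($z{\left(X \right)} = -4 + \left(X + 6\right) = -4 + \left(6 + X\right) = 2 + X$)
$\left(- \left(z{\left(-3 \right)} + 3\right)^{2}\right)^{3} = \left(- \left(\left(2 - 3\right) + 3\right)^{2}\right)^{3} = \left(- \left(-1 + 3\right)^{2}\right)^{3} = \left(- 2^{2}\right)^{3} = \left(\left(-1\right) 4\right)^{3} = \left(-4\right)^{3} = -64$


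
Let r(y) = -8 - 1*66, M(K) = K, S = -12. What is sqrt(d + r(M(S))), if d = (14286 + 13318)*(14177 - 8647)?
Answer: sqrt(152650046) ≈ 12355.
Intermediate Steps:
d = 152650120 (d = 27604*5530 = 152650120)
r(y) = -74 (r(y) = -8 - 66 = -74)
sqrt(d + r(M(S))) = sqrt(152650120 - 74) = sqrt(152650046)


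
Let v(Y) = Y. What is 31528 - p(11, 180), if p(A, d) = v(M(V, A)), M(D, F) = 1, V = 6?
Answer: 31527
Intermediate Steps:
p(A, d) = 1
31528 - p(11, 180) = 31528 - 1*1 = 31528 - 1 = 31527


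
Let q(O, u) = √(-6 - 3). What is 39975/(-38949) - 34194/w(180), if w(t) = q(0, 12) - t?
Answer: 8830830715/46751783 + 11398*I/3601 ≈ 188.89 + 3.1652*I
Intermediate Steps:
q(O, u) = 3*I (q(O, u) = √(-9) = 3*I)
w(t) = -t + 3*I (w(t) = 3*I - t = -t + 3*I)
39975/(-38949) - 34194/w(180) = 39975/(-38949) - 34194/(-1*180 + 3*I) = 39975*(-1/38949) - 34194*(-180 - 3*I)/32409 = -13325/12983 - 11398*(-180 - 3*I)/10803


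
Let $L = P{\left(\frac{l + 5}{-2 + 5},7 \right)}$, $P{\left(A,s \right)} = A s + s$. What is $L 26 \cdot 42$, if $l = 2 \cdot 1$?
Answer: $25480$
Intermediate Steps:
$l = 2$
$P{\left(A,s \right)} = s + A s$
$L = \frac{70}{3}$ ($L = 7 \left(1 + \frac{2 + 5}{-2 + 5}\right) = 7 \left(1 + \frac{7}{3}\right) = 7 \cdot \frac{10}{3} = \frac{70}{3} \approx 23.333$)
$L 26 \cdot 42 = \frac{70}{3} \cdot 26 \cdot 42 = \frac{1820}{3} \cdot 42 = 25480$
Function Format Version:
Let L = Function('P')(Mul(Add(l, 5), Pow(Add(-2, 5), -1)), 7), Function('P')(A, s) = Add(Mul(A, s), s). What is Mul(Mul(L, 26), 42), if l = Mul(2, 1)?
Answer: 25480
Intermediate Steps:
l = 2
Function('P')(A, s) = Add(s, Mul(A, s))
L = Rational(70, 3) (L = Mul(7, Add(1, Mul(Add(2, 5), Pow(Add(-2, 5), -1)))) = Mul(7, Add(1, Mul(7, Pow(3, -1)))) = Mul(7, Add(1, Mul(7, Rational(1, 3)))) = Mul(7, Add(1, Rational(7, 3))) = Mul(7, Rational(10, 3)) = Rational(70, 3) ≈ 23.333)
Mul(Mul(L, 26), 42) = Mul(Mul(Rational(70, 3), 26), 42) = Mul(Rational(1820, 3), 42) = 25480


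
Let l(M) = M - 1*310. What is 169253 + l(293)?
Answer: 169236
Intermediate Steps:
l(M) = -310 + M (l(M) = M - 310 = -310 + M)
169253 + l(293) = 169253 + (-310 + 293) = 169253 - 17 = 169236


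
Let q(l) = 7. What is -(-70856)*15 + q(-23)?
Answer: 1062847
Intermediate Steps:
-(-70856)*15 + q(-23) = -(-70856)*15 + 7 = -1042*(-1020) + 7 = 1062840 + 7 = 1062847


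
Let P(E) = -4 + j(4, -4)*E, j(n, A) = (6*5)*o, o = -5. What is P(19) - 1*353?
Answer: -3207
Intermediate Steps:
j(n, A) = -150 (j(n, A) = (6*5)*(-5) = 30*(-5) = -150)
P(E) = -4 - 150*E
P(19) - 1*353 = (-4 - 150*19) - 1*353 = (-4 - 2850) - 353 = -2854 - 353 = -3207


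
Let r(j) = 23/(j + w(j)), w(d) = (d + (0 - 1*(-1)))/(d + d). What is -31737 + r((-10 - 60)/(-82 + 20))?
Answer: -71319821/2248 ≈ -31726.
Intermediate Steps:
w(d) = (1 + d)/(2*d) (w(d) = (d + (0 + 1))/((2*d)) = (d + 1)*(1/(2*d)) = (1 + d)*(1/(2*d)) = (1 + d)/(2*d))
r(j) = 23/(j + (1 + j)/(2*j))
-31737 + r((-10 - 60)/(-82 + 20)) = -31737 + 46*((-10 - 60)/(-82 + 20))/(1 + (-10 - 60)/(-82 + 20) + 2*((-10 - 60)/(-82 + 20))²) = -31737 + 46*(-70/(-62))/(1 - 70/(-62) + 2*(-70/(-62))²) = -31737 + 46*(-70*(-1/62))/(1 - 70*(-1/62) + 2*(-70*(-1/62))²) = -31737 + 46*(35/31)/(1 + 35/31 + 2*(35/31)²) = -31737 + 46*(35/31)/(1 + 35/31 + 2*(1225/961)) = -31737 + 46*(35/31)/(1 + 35/31 + 2450/961) = -31737 + 46*(35/31)/(4496/961) = -31737 + 46*(35/31)*(961/4496) = -31737 + 24955/2248 = -71319821/2248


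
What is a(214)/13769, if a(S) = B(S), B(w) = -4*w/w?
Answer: -4/13769 ≈ -0.00029051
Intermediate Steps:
B(w) = -4 (B(w) = -4*1 = -4)
a(S) = -4
a(214)/13769 = -4/13769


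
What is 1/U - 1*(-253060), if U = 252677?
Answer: 63942441621/252677 ≈ 2.5306e+5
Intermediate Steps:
1/U - 1*(-253060) = 1/252677 - 1*(-253060) = 1/252677 + 253060 = 63942441621/252677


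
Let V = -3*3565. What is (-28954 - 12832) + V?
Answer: -52481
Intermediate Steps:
V = -10695
(-28954 - 12832) + V = (-28954 - 12832) - 10695 = -41786 - 10695 = -52481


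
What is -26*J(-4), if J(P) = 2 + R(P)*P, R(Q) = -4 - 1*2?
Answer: -676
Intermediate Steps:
R(Q) = -6 (R(Q) = -4 - 2 = -6)
J(P) = 2 - 6*P
-26*J(-4) = -26*(2 - 6*(-4)) = -26*(2 + 24) = -26*26 = -676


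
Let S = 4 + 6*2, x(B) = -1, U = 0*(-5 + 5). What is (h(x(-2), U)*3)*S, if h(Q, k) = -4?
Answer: -192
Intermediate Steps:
U = 0 (U = 0*0 = 0)
S = 16 (S = 4 + 12 = 16)
(h(x(-2), U)*3)*S = -4*3*16 = -12*16 = -192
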